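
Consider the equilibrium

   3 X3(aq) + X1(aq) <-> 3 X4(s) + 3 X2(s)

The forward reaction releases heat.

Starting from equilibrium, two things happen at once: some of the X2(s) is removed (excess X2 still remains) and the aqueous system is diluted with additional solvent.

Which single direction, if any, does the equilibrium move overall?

left

X2 is a pure solid; its activity is 1 regardless of amount, so Q is unaffected — no shift from this change.
Dilution lowers every aqueous concentration by the same factor. Δn_aq = 0 − 4 = -4, so the system shifts toward the side with more dissolved moles — to the left.
Only the nonzero effect(s) matter; the net shift is to the left.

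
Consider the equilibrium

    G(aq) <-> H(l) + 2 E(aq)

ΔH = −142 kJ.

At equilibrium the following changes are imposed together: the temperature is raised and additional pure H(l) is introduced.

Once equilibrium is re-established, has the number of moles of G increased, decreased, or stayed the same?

The forward reaction is exothermic. Raising T favours the endothermic direction — shift to the left.
H is a pure liquid; its activity is 1 regardless of amount, so Q is unaffected — no shift from this change.
The net shift is to the left. G is a reactant, so its amount increases.

increases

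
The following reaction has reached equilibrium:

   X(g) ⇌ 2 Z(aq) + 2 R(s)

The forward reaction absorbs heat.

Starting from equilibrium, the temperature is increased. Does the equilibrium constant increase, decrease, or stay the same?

K depends on temperature via the van 't Hoff relation. The forward reaction is endothermic, so raising T increases K.

increases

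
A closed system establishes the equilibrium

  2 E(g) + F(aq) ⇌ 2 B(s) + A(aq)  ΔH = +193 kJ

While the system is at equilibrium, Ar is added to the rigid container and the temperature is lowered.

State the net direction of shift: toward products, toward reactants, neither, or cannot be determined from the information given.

left

At constant volume, adding an inert gas leaves every reacting species' partial pressure unchanged, so Q is unchanged — no shift from this change.
The forward reaction is endothermic. Lowering T favours the exothermic direction — shift to the left.
Only the nonzero effect(s) matter; the net shift is to the left.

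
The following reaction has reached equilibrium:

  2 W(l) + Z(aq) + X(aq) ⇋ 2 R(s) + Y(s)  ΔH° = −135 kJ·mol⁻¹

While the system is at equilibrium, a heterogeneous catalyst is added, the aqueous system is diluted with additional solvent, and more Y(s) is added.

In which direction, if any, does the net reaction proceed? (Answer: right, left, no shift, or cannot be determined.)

left

A catalyst speeds both forward and reverse rates equally; it changes neither Q nor K — no shift from this change.
Dilution lowers every aqueous concentration by the same factor. Δn_aq = 0 − 2 = -2, so the system shifts toward the side with more dissolved moles — to the left.
Y is a pure solid; its activity is 1 regardless of amount, so Q is unaffected — no shift from this change.
Only the nonzero effect(s) matter; the net shift is to the left.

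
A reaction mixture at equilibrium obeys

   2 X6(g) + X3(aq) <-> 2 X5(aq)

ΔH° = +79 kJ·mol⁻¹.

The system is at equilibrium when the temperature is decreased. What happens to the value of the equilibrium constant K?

decreases

K depends on temperature via the van 't Hoff relation. The forward reaction is endothermic, so lowering T decreases K.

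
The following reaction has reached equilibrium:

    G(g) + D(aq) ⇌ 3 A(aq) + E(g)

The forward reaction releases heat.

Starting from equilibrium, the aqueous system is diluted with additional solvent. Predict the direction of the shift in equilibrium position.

Dilution lowers every aqueous concentration by the same factor. Δn_aq = 3 − 1 = +2, so the system shifts toward the side with more dissolved moles — to the right.

right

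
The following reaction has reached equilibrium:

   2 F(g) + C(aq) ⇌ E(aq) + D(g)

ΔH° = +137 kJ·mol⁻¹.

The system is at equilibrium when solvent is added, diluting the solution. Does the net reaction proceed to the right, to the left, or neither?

no shift

Dilution scales every aqueous concentration by the same factor. Δn_aq = 1 − 1 = 0, so Q is unchanged — no shift.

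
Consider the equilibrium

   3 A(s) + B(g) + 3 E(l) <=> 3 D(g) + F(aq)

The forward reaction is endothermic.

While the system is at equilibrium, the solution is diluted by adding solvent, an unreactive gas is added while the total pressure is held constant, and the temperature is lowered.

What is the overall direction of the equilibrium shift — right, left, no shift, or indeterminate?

cannot be determined

Dilution lowers every aqueous concentration by the same factor. Δn_aq = 1 − 0 = +1, so the system shifts toward the side with more dissolved moles — to the right.
Adding inert gas at constant total pressure expands the volume and lowers every reacting partial pressure. With Δn_gas = 3 − 1 = +2, Q moves away from K toward the side with fewer gas moles, so the system shifts toward the side with more gas moles — to the right.
The forward reaction is endothermic. Lowering T favours the exothermic direction — shift to the left.
The individual effects push in opposite directions; without quantitative information the net direction cannot be determined.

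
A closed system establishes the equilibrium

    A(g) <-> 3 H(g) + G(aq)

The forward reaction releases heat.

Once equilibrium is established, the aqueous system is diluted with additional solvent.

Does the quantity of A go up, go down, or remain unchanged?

Dilution lowers every aqueous concentration by the same factor. Δn_aq = 1 − 0 = +1, so the system shifts toward the side with more dissolved moles — to the right.
The net shift is to the right. A is a reactant, so its amount decreases.

decreases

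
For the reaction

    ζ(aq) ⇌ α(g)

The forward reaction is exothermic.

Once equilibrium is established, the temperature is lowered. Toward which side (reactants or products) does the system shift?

The forward reaction is exothermic. Lowering T favours the exothermic direction — shift to the right.

right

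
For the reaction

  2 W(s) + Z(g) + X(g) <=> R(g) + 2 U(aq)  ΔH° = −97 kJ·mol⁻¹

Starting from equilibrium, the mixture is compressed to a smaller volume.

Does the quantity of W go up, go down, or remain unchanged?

Gas moles: reactants 2, products 1 (Δn_gas = -1). Compression shifts the system toward the side with fewer moles of gas — to the right.
The net shift is to the right. W is a reactant, so its amount decreases.

decreases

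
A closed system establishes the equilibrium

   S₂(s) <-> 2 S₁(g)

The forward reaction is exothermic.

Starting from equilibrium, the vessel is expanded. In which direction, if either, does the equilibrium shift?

Gas moles: reactants 0, products 2 (Δn_gas = +2). Expansion shifts the system toward the side with more moles of gas — to the right.

right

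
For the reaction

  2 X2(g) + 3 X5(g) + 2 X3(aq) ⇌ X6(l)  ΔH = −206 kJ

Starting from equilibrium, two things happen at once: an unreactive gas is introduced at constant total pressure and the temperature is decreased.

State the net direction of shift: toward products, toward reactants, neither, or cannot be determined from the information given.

Adding inert gas at constant total pressure expands the volume and lowers every reacting partial pressure. With Δn_gas = 0 − 5 = -5, Q moves away from K toward the side with fewer gas moles, so the system shifts toward the side with more gas moles — to the left.
The forward reaction is exothermic. Lowering T favours the exothermic direction — shift to the right.
The individual effects push in opposite directions; without quantitative information the net direction cannot be determined.

cannot be determined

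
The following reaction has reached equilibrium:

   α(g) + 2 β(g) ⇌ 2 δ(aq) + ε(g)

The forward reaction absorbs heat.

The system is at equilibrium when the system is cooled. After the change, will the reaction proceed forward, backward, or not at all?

The forward reaction is endothermic. Lowering T favours the exothermic direction — shift to the left.

left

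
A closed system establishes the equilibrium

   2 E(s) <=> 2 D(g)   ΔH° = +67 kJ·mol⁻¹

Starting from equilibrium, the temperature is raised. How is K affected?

increases

K depends on temperature via the van 't Hoff relation. The forward reaction is endothermic, so raising T increases K.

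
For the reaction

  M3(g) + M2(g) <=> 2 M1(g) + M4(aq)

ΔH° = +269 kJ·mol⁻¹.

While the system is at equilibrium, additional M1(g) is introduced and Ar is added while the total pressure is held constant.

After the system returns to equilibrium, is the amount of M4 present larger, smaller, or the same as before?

Adding M1 (g), a product, drives the reaction to the left.
Adding inert gas at constant total pressure expands the volume, scaling every reacting partial pressure by the same factor. Δn_gas = 2 − 2 = 0, so Q is unchanged — no shift.
The net shift is to the left. M4 is a product, so its amount decreases.

decreases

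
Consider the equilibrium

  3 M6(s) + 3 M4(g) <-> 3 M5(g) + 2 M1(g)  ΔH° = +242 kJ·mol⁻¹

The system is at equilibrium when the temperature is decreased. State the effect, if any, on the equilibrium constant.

K depends on temperature via the van 't Hoff relation. The forward reaction is endothermic, so lowering T decreases K.

decreases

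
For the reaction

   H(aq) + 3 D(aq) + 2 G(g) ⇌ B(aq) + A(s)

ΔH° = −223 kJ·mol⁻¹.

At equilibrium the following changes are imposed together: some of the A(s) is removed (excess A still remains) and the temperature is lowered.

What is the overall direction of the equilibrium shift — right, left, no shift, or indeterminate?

right

A is a pure solid; its activity is 1 regardless of amount, so Q is unaffected — no shift from this change.
The forward reaction is exothermic. Lowering T favours the exothermic direction — shift to the right.
Only the nonzero effect(s) matter; the net shift is to the right.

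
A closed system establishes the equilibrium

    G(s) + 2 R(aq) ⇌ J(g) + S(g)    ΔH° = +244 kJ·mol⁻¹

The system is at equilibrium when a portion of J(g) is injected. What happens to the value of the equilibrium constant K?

The equilibrium constant depends only on temperature. This perturbation may move the position of equilibrium, but since T is unchanged, K itself is unchanged.

unchanged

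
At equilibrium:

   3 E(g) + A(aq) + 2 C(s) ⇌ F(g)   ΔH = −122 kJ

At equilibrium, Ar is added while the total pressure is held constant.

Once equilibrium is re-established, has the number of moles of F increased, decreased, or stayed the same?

decreases

Adding inert gas at constant total pressure expands the volume and lowers every reacting partial pressure. With Δn_gas = 1 − 3 = -2, Q moves away from K toward the side with fewer gas moles, so the system shifts toward the side with more gas moles — to the left.
The net shift is to the left. F is a product, so its amount decreases.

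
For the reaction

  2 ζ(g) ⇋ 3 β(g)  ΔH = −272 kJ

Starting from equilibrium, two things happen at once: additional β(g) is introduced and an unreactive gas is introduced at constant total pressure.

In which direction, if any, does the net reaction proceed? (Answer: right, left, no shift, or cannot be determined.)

cannot be determined

Adding β (g), a product, drives the reaction to the left.
Adding inert gas at constant total pressure expands the volume and lowers every reacting partial pressure. With Δn_gas = 3 − 2 = +1, Q moves away from K toward the side with fewer gas moles, so the system shifts toward the side with more gas moles — to the right.
The individual effects push in opposite directions; without quantitative information the net direction cannot be determined.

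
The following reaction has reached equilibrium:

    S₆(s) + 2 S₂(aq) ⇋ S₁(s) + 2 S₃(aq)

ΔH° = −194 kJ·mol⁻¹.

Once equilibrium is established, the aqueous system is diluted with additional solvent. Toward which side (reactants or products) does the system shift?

no shift

Dilution scales every aqueous concentration by the same factor. Δn_aq = 2 − 2 = 0, so Q is unchanged — no shift.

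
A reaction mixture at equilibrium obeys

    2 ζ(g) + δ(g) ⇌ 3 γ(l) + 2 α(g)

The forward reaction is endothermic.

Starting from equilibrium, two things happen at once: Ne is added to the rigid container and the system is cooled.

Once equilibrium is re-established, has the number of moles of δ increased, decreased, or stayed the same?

increases

At constant volume, adding an inert gas leaves every reacting species' partial pressure unchanged, so Q is unchanged — no shift from this change.
The forward reaction is endothermic. Lowering T favours the exothermic direction — shift to the left.
The net shift is to the left. δ is a reactant, so its amount increases.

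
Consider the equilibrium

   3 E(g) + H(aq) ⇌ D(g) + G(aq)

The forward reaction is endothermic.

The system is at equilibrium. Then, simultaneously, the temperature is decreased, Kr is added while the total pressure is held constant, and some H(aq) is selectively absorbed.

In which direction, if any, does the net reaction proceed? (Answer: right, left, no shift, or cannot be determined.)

left

The forward reaction is endothermic. Lowering T favours the exothermic direction — shift to the left.
Adding inert gas at constant total pressure expands the volume and lowers every reacting partial pressure. With Δn_gas = 1 − 3 = -2, Q moves away from K toward the side with fewer gas moles, so the system shifts toward the side with more gas moles — to the left.
Removing H (aq), a reactant, drives the reaction to the left.
All effects act in the same direction — net shift to the left.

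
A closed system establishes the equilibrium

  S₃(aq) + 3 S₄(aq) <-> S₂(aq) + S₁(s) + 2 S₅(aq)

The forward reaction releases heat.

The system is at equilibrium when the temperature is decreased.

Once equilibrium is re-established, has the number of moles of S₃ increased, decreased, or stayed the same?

The forward reaction is exothermic. Lowering T favours the exothermic direction — shift to the right.
The net shift is to the right. S₃ is a reactant, so its amount decreases.

decreases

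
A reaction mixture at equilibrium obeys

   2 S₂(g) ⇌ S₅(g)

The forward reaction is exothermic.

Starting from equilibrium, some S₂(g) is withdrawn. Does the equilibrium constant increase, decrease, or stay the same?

The equilibrium constant depends only on temperature. This perturbation may move the position of equilibrium, but since T is unchanged, K itself is unchanged.

unchanged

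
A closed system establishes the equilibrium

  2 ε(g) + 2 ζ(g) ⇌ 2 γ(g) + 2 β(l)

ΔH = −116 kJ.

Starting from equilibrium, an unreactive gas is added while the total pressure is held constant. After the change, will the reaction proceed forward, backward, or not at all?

Adding inert gas at constant total pressure expands the volume and lowers every reacting partial pressure. With Δn_gas = 2 − 4 = -2, Q moves away from K toward the side with fewer gas moles, so the system shifts toward the side with more gas moles — to the left.

left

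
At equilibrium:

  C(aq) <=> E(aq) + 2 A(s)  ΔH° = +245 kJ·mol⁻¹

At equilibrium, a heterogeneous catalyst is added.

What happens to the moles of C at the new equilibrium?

unchanged

A catalyst speeds both forward and reverse rates equally; it changes neither Q nor K — no shift from this change.
No net shift occurs, so the amount of C is unchanged.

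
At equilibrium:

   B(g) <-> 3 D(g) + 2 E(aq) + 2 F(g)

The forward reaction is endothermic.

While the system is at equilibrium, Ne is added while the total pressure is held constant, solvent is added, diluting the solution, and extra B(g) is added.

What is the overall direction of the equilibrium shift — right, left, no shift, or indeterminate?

right

Adding inert gas at constant total pressure expands the volume and lowers every reacting partial pressure. With Δn_gas = 5 − 1 = +4, Q moves away from K toward the side with fewer gas moles, so the system shifts toward the side with more gas moles — to the right.
Dilution lowers every aqueous concentration by the same factor. Δn_aq = 2 − 0 = +2, so the system shifts toward the side with more dissolved moles — to the right.
Adding B (g), a reactant, drives the reaction to the right.
All effects act in the same direction — net shift to the right.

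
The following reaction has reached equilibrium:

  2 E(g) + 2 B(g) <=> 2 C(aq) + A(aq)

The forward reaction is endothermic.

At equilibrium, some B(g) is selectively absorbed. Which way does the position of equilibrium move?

left

Removing B (g), a reactant, drives the reaction to the left.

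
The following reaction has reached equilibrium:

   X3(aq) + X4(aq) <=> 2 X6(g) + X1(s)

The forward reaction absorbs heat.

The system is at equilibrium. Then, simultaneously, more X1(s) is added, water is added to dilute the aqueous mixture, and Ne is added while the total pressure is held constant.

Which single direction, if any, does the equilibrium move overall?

X1 is a pure solid; its activity is 1 regardless of amount, so Q is unaffected — no shift from this change.
Dilution lowers every aqueous concentration by the same factor. Δn_aq = 0 − 2 = -2, so the system shifts toward the side with more dissolved moles — to the left.
Adding inert gas at constant total pressure expands the volume and lowers every reacting partial pressure. With Δn_gas = 2 − 0 = +2, Q moves away from K toward the side with fewer gas moles, so the system shifts toward the side with more gas moles — to the right.
The individual effects push in opposite directions; without quantitative information the net direction cannot be determined.

cannot be determined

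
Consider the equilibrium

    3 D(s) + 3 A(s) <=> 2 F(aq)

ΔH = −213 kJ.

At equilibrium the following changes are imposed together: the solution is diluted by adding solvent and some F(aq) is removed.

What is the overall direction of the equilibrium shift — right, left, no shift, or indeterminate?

right

Dilution lowers every aqueous concentration by the same factor. Δn_aq = 2 − 0 = +2, so the system shifts toward the side with more dissolved moles — to the right.
Removing F (aq), a product, drives the reaction to the right.
All effects act in the same direction — net shift to the right.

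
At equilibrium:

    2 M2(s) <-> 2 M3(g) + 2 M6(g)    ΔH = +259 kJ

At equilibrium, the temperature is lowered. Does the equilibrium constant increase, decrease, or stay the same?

decreases

K depends on temperature via the van 't Hoff relation. The forward reaction is endothermic, so lowering T decreases K.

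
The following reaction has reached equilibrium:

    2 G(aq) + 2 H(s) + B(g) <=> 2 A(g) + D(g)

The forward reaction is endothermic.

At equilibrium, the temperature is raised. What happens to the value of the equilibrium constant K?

increases

K depends on temperature via the van 't Hoff relation. The forward reaction is endothermic, so raising T increases K.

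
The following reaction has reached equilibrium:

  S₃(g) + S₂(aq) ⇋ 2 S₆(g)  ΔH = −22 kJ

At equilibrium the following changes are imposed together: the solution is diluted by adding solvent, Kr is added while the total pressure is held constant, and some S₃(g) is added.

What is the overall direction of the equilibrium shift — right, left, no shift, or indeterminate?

cannot be determined

Dilution lowers every aqueous concentration by the same factor. Δn_aq = 0 − 1 = -1, so the system shifts toward the side with more dissolved moles — to the left.
Adding inert gas at constant total pressure expands the volume and lowers every reacting partial pressure. With Δn_gas = 2 − 1 = +1, Q moves away from K toward the side with fewer gas moles, so the system shifts toward the side with more gas moles — to the right.
Adding S₃ (g), a reactant, drives the reaction to the right.
The individual effects push in opposite directions; without quantitative information the net direction cannot be determined.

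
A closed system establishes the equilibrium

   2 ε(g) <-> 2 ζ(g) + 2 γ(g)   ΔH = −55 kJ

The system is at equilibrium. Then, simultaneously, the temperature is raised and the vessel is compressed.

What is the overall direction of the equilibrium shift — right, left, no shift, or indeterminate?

The forward reaction is exothermic. Raising T favours the endothermic direction — shift to the left.
Gas moles: reactants 2, products 4 (Δn_gas = +2). Compression shifts the system toward the side with fewer moles of gas — to the left.
All effects act in the same direction — net shift to the left.

left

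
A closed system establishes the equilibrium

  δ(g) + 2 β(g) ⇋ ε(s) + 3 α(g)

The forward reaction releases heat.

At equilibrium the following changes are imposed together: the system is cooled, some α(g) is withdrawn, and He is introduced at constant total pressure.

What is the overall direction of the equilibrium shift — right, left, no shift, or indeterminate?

right

The forward reaction is exothermic. Lowering T favours the exothermic direction — shift to the right.
Removing α (g), a product, drives the reaction to the right.
Adding inert gas at constant total pressure expands the volume, scaling every reacting partial pressure by the same factor. Δn_gas = 3 − 3 = 0, so Q is unchanged — no shift.
Only the nonzero effect(s) matter; the net shift is to the right.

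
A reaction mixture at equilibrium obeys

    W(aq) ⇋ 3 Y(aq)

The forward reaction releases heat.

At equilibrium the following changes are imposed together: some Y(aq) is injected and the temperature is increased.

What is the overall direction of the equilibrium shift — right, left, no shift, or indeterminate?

Adding Y (aq), a product, drives the reaction to the left.
The forward reaction is exothermic. Raising T favours the endothermic direction — shift to the left.
All effects act in the same direction — net shift to the left.

left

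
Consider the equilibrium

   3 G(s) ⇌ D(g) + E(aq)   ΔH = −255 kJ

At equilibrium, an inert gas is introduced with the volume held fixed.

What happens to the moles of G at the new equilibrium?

unchanged

At constant volume, adding an inert gas leaves every reacting species' partial pressure unchanged, so Q is unchanged — no shift from this change.
No net shift occurs, so the amount of G is unchanged.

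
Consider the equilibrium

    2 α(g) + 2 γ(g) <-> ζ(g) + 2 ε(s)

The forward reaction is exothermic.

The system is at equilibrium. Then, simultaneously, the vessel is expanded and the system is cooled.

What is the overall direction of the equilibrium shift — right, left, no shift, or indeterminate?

cannot be determined

Gas moles: reactants 4, products 1 (Δn_gas = -3). Expansion shifts the system toward the side with more moles of gas — to the left.
The forward reaction is exothermic. Lowering T favours the exothermic direction — shift to the right.
The individual effects push in opposite directions; without quantitative information the net direction cannot be determined.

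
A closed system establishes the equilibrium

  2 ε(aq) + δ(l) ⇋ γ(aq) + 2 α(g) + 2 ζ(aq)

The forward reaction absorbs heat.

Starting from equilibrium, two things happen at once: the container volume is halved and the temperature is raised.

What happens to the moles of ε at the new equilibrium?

cannot be determined

Gas moles: reactants 0, products 2 (Δn_gas = +2). Compression shifts the system toward the side with fewer moles of gas — to the left.
The forward reaction is endothermic. Raising T favours the endothermic direction — shift to the right.
The two effects oppose each other, so the net shift — and hence the change in ε — cannot be determined from the given information.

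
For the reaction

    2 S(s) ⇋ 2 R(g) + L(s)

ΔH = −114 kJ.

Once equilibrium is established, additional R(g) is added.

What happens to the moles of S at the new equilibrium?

Adding R (g), a product, drives the reaction to the left.
The net shift is to the left. S is a reactant, so its amount increases.

increases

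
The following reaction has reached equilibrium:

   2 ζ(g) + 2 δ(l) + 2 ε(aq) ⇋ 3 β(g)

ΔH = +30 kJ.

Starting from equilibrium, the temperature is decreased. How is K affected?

decreases

K depends on temperature via the van 't Hoff relation. The forward reaction is endothermic, so lowering T decreases K.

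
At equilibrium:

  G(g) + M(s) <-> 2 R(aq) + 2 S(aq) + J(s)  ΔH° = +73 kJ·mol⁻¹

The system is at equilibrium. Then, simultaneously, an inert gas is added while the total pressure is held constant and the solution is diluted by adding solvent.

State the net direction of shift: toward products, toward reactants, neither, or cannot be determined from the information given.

cannot be determined

Adding inert gas at constant total pressure expands the volume and lowers every reacting partial pressure. With Δn_gas = 0 − 1 = -1, Q moves away from K toward the side with fewer gas moles, so the system shifts toward the side with more gas moles — to the left.
Dilution lowers every aqueous concentration by the same factor. Δn_aq = 4 − 0 = +4, so the system shifts toward the side with more dissolved moles — to the right.
The individual effects push in opposite directions; without quantitative information the net direction cannot be determined.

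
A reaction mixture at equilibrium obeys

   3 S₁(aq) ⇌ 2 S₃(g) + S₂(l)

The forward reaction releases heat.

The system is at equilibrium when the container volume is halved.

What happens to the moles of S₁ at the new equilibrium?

Gas moles: reactants 0, products 2 (Δn_gas = +2). Compression shifts the system toward the side with fewer moles of gas — to the left.
The net shift is to the left. S₁ is a reactant, so its amount increases.

increases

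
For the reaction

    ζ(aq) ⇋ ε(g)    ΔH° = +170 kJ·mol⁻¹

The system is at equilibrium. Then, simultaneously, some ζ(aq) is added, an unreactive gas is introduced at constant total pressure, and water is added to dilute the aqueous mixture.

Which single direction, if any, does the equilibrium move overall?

Adding ζ (aq), a reactant, drives the reaction to the right.
Adding inert gas at constant total pressure expands the volume and lowers every reacting partial pressure. With Δn_gas = 1 − 0 = +1, Q moves away from K toward the side with fewer gas moles, so the system shifts toward the side with more gas moles — to the right.
Dilution lowers every aqueous concentration by the same factor. Δn_aq = 0 − 1 = -1, so the system shifts toward the side with more dissolved moles — to the left.
The individual effects push in opposite directions; without quantitative information the net direction cannot be determined.

cannot be determined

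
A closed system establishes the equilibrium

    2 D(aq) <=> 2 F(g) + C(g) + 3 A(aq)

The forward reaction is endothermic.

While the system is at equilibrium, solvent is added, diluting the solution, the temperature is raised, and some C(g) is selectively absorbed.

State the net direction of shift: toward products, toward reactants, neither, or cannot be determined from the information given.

right

Dilution lowers every aqueous concentration by the same factor. Δn_aq = 3 − 2 = +1, so the system shifts toward the side with more dissolved moles — to the right.
The forward reaction is endothermic. Raising T favours the endothermic direction — shift to the right.
Removing C (g), a product, drives the reaction to the right.
All effects act in the same direction — net shift to the right.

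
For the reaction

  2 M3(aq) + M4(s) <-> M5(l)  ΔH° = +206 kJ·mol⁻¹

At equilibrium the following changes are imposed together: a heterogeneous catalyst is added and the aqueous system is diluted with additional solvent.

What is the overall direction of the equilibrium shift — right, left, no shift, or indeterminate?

left

A catalyst speeds both forward and reverse rates equally; it changes neither Q nor K — no shift from this change.
Dilution lowers every aqueous concentration by the same factor. Δn_aq = 0 − 2 = -2, so the system shifts toward the side with more dissolved moles — to the left.
Only the nonzero effect(s) matter; the net shift is to the left.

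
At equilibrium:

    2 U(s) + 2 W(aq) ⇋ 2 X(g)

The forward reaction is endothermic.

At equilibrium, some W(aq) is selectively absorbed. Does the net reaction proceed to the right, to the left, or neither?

Removing W (aq), a reactant, drives the reaction to the left.

left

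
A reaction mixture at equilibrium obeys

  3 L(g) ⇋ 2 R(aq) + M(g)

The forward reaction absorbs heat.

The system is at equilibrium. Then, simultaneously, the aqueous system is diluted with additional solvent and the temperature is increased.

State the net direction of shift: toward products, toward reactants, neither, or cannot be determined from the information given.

Dilution lowers every aqueous concentration by the same factor. Δn_aq = 2 − 0 = +2, so the system shifts toward the side with more dissolved moles — to the right.
The forward reaction is endothermic. Raising T favours the endothermic direction — shift to the right.
All effects act in the same direction — net shift to the right.

right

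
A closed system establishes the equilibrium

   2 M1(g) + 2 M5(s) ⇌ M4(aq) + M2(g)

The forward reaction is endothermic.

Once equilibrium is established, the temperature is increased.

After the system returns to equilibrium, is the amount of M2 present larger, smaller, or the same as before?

increases

The forward reaction is endothermic. Raising T favours the endothermic direction — shift to the right.
The net shift is to the right. M2 is a product, so its amount increases.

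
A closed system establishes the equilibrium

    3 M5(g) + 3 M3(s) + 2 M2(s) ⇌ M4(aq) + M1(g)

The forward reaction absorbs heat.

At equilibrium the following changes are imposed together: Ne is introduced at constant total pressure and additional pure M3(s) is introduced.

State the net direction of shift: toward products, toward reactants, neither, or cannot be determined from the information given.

Adding inert gas at constant total pressure expands the volume and lowers every reacting partial pressure. With Δn_gas = 1 − 3 = -2, Q moves away from K toward the side with fewer gas moles, so the system shifts toward the side with more gas moles — to the left.
M3 is a pure solid; its activity is 1 regardless of amount, so Q is unaffected — no shift from this change.
Only the nonzero effect(s) matter; the net shift is to the left.

left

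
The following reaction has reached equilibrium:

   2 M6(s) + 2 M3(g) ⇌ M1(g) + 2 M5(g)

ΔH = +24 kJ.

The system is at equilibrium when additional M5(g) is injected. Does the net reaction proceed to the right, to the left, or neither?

left

Adding M5 (g), a product, drives the reaction to the left.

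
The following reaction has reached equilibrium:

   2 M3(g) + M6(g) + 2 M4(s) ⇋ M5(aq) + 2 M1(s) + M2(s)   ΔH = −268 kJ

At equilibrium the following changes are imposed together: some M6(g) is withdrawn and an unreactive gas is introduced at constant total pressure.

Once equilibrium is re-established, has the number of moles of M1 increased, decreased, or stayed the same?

Removing M6 (g), a reactant, drives the reaction to the left.
Adding inert gas at constant total pressure expands the volume and lowers every reacting partial pressure. With Δn_gas = 0 − 3 = -3, Q moves away from K toward the side with fewer gas moles, so the system shifts toward the side with more gas moles — to the left.
The net shift is to the left. M1 is a product, so its amount decreases.

decreases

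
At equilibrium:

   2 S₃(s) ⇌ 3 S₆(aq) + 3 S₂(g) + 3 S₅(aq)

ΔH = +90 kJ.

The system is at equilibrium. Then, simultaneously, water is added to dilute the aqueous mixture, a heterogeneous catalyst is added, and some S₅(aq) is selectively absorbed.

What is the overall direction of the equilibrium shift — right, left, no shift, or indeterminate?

right

Dilution lowers every aqueous concentration by the same factor. Δn_aq = 6 − 0 = +6, so the system shifts toward the side with more dissolved moles — to the right.
A catalyst speeds both forward and reverse rates equally; it changes neither Q nor K — no shift from this change.
Removing S₅ (aq), a product, drives the reaction to the right.
Only the nonzero effect(s) matter; the net shift is to the right.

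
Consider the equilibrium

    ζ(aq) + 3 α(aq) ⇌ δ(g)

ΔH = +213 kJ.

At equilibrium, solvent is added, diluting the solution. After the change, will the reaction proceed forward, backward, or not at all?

Dilution lowers every aqueous concentration by the same factor. Δn_aq = 0 − 4 = -4, so the system shifts toward the side with more dissolved moles — to the left.

left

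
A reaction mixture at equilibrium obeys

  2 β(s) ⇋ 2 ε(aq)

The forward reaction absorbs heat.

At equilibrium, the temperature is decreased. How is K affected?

K depends on temperature via the van 't Hoff relation. The forward reaction is endothermic, so lowering T decreases K.

decreases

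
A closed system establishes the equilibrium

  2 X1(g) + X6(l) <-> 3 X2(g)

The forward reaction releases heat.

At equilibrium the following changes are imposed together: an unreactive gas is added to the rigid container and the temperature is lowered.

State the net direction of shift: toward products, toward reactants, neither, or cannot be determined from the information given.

right

At constant volume, adding an inert gas leaves every reacting species' partial pressure unchanged, so Q is unchanged — no shift from this change.
The forward reaction is exothermic. Lowering T favours the exothermic direction — shift to the right.
Only the nonzero effect(s) matter; the net shift is to the right.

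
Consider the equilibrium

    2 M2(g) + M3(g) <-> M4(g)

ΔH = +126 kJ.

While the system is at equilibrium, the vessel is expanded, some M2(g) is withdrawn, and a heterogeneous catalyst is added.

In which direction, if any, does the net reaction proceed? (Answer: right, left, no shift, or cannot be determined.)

Gas moles: reactants 3, products 1 (Δn_gas = -2). Expansion shifts the system toward the side with more moles of gas — to the left.
Removing M2 (g), a reactant, drives the reaction to the left.
A catalyst speeds both forward and reverse rates equally; it changes neither Q nor K — no shift from this change.
Only the nonzero effect(s) matter; the net shift is to the left.

left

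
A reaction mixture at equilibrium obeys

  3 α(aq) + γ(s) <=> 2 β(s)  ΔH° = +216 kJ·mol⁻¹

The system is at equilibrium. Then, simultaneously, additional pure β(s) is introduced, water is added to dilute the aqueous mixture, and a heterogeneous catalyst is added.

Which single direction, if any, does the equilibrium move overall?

β is a pure solid; its activity is 1 regardless of amount, so Q is unaffected — no shift from this change.
Dilution lowers every aqueous concentration by the same factor. Δn_aq = 0 − 3 = -3, so the system shifts toward the side with more dissolved moles — to the left.
A catalyst speeds both forward and reverse rates equally; it changes neither Q nor K — no shift from this change.
Only the nonzero effect(s) matter; the net shift is to the left.

left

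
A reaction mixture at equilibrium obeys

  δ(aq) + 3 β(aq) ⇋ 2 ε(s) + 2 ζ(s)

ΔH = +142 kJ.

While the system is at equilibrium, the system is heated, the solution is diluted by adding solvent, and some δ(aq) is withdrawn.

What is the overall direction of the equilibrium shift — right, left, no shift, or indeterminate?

The forward reaction is endothermic. Raising T favours the endothermic direction — shift to the right.
Dilution lowers every aqueous concentration by the same factor. Δn_aq = 0 − 4 = -4, so the system shifts toward the side with more dissolved moles — to the left.
Removing δ (aq), a reactant, drives the reaction to the left.
The individual effects push in opposite directions; without quantitative information the net direction cannot be determined.

cannot be determined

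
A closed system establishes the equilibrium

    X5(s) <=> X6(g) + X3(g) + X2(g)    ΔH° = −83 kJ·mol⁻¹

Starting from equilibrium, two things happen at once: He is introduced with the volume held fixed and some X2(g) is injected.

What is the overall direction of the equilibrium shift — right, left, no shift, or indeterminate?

At constant volume, adding an inert gas leaves every reacting species' partial pressure unchanged, so Q is unchanged — no shift from this change.
Adding X2 (g), a product, drives the reaction to the left.
Only the nonzero effect(s) matter; the net shift is to the left.

left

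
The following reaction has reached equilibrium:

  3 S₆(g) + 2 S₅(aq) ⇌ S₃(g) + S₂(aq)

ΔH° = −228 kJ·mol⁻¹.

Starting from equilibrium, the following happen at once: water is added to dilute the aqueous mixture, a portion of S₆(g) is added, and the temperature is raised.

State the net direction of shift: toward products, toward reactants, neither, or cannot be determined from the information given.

Dilution lowers every aqueous concentration by the same factor. Δn_aq = 1 − 2 = -1, so the system shifts toward the side with more dissolved moles — to the left.
Adding S₆ (g), a reactant, drives the reaction to the right.
The forward reaction is exothermic. Raising T favours the endothermic direction — shift to the left.
The individual effects push in opposite directions; without quantitative information the net direction cannot be determined.

cannot be determined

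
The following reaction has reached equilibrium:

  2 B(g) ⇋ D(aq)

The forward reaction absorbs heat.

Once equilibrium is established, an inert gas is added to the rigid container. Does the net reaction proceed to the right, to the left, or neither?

no shift

At constant volume, adding an inert gas leaves every reacting species' partial pressure unchanged, so Q is unchanged — no shift from this change.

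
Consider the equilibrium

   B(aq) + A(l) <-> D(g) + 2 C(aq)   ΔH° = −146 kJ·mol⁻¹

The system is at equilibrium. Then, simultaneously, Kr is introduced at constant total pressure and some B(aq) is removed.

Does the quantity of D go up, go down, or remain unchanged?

Adding inert gas at constant total pressure expands the volume and lowers every reacting partial pressure. With Δn_gas = 1 − 0 = +1, Q moves away from K toward the side with fewer gas moles, so the system shifts toward the side with more gas moles — to the right.
Removing B (aq), a reactant, drives the reaction to the left.
The two effects oppose each other, so the net shift — and hence the change in D — cannot be determined from the given information.

cannot be determined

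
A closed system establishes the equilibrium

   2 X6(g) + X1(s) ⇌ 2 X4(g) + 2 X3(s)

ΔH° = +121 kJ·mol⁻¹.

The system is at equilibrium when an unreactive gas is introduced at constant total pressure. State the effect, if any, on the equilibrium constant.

The equilibrium constant depends only on temperature. This perturbation changes neither the position of equilibrium nor K.

unchanged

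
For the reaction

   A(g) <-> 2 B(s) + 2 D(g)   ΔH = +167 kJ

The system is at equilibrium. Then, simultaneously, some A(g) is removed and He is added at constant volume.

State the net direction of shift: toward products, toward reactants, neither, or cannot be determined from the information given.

left

Removing A (g), a reactant, drives the reaction to the left.
At constant volume, adding an inert gas leaves every reacting species' partial pressure unchanged, so Q is unchanged — no shift from this change.
Only the nonzero effect(s) matter; the net shift is to the left.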